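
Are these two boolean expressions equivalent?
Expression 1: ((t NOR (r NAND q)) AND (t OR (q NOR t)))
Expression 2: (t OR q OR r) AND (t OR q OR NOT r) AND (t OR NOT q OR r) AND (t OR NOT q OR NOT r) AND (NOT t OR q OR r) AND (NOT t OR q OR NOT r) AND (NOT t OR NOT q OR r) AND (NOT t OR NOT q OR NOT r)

Yes, they are equivalent — the two output columns agree on all 8 assignments:
t | q | r | Expression 1 | Expression 2
---------------------------------------
0 | 0 | 0 | 0 | 0
0 | 0 | 1 | 0 | 0
0 | 1 | 0 | 0 | 0
0 | 1 | 1 | 0 | 0
1 | 0 | 0 | 0 | 0
1 | 0 | 1 | 0 | 0
1 | 1 | 0 | 0 | 0
1 | 1 | 1 | 0 | 0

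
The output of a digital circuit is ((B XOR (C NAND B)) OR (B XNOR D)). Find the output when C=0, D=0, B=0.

Substituting: ((0 XOR (0 NAND 0)) OR (0 XNOR 0))
= 1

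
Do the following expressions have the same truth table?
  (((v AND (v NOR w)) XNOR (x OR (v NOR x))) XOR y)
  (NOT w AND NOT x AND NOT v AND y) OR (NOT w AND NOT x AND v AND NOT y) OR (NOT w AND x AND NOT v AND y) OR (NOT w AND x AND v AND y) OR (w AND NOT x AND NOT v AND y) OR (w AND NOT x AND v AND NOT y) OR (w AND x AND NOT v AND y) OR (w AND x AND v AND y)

Yes, they are equivalent — the two output columns agree on all 16 assignments:
w | x | v | y | Expression 1 | Expression 2
-------------------------------------------
0 | 0 | 0 | 0 | 0 | 0
0 | 0 | 0 | 1 | 1 | 1
0 | 0 | 1 | 0 | 1 | 1
0 | 0 | 1 | 1 | 0 | 0
0 | 1 | 0 | 0 | 0 | 0
0 | 1 | 0 | 1 | 1 | 1
0 | 1 | 1 | 0 | 0 | 0
0 | 1 | 1 | 1 | 1 | 1
1 | 0 | 0 | 0 | 0 | 0
1 | 0 | 0 | 1 | 1 | 1
1 | 0 | 1 | 0 | 1 | 1
1 | 0 | 1 | 1 | 0 | 0
1 | 1 | 0 | 0 | 0 | 0
1 | 1 | 0 | 1 | 1 | 1
1 | 1 | 1 | 0 | 0 | 0
1 | 1 | 1 | 1 | 1 | 1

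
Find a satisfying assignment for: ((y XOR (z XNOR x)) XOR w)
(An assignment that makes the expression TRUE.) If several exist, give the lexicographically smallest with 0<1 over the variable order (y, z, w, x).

y=0, z=0, w=0, x=0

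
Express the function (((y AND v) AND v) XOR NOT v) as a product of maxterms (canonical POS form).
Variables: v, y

ΠM(2) = (NOT v OR y)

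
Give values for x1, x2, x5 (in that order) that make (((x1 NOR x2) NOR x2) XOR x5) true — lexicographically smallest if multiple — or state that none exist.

x1=0, x2=0, x5=1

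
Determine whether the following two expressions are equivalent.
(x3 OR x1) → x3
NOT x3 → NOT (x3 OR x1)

Yes, Contrapositive is always equivalent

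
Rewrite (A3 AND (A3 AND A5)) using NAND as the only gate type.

((A3 NAND ((A3 NAND A5) NAND (A3 NAND A5))) NAND (A3 NAND ((A3 NAND A5) NAND (A3 NAND A5))))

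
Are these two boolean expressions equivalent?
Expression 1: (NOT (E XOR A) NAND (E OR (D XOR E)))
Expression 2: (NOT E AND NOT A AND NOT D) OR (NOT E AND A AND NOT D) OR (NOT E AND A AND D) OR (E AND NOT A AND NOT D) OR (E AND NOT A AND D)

Yes, they are equivalent — the two output columns agree on all 8 assignments:
E | A | D | Expression 1 | Expression 2
---------------------------------------
0 | 0 | 0 | 1 | 1
0 | 0 | 1 | 0 | 0
0 | 1 | 0 | 1 | 1
0 | 1 | 1 | 1 | 1
1 | 0 | 0 | 1 | 1
1 | 0 | 1 | 1 | 1
1 | 1 | 0 | 0 | 0
1 | 1 | 1 | 0 | 0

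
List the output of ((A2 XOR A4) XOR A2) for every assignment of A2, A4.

A2 | A4 | Output
----------------
0 | 0 | 0
0 | 1 | 1
1 | 0 | 0
1 | 1 | 1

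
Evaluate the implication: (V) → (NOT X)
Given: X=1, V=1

Antecedent (V) = 1; consequent (NOT X) = 0.
1 → 0 = 0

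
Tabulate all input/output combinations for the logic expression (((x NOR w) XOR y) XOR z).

x | y | z | w | Output
----------------------
0 | 0 | 0 | 0 | 1
0 | 0 | 0 | 1 | 0
0 | 0 | 1 | 0 | 0
0 | 0 | 1 | 1 | 1
0 | 1 | 0 | 0 | 0
0 | 1 | 0 | 1 | 1
0 | 1 | 1 | 0 | 1
0 | 1 | 1 | 1 | 0
1 | 0 | 0 | 0 | 0
1 | 0 | 0 | 1 | 0
1 | 0 | 1 | 0 | 1
1 | 0 | 1 | 1 | 1
1 | 1 | 0 | 0 | 1
1 | 1 | 0 | 1 | 1
1 | 1 | 1 | 0 | 0
1 | 1 | 1 | 1 | 0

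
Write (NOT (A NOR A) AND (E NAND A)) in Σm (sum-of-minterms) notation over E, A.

Σm(1) = (NOT E AND A)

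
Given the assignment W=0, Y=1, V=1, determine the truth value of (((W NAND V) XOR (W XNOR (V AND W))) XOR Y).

Substituting: (((0 NAND 1) XOR (0 XNOR (1 AND 0))) XOR 1)
= 1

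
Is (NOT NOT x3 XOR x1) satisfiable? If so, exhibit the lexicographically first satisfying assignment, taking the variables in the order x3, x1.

x3=0, x1=1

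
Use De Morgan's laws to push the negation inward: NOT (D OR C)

NOT D AND NOT C
De Morgan's: NOT(OR of terms) = AND of negations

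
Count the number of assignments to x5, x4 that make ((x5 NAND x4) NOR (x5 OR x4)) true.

No assignment satisfies the expression.
Count: 0 out of 4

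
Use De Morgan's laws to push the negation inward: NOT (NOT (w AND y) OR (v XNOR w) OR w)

(w AND y) AND NOT (v XNOR w) AND NOT w
De Morgan's: NOT(OR of terms) = AND of negations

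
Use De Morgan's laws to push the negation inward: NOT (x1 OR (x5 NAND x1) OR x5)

NOT x1 AND NOT (x5 NAND x1) AND NOT x5
De Morgan's: NOT(OR of terms) = AND of negations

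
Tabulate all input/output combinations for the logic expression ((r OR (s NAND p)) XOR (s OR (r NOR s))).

s | p | r | Output
------------------
0 | 0 | 0 | 0
0 | 0 | 1 | 1
0 | 1 | 0 | 0
0 | 1 | 1 | 1
1 | 0 | 0 | 0
1 | 0 | 1 | 0
1 | 1 | 0 | 1
1 | 1 | 1 | 0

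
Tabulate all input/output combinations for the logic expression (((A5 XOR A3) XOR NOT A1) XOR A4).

A4 | A5 | A1 | A3 | Output
--------------------------
0 | 0 | 0 | 0 | 1
0 | 0 | 0 | 1 | 0
0 | 0 | 1 | 0 | 0
0 | 0 | 1 | 1 | 1
0 | 1 | 0 | 0 | 0
0 | 1 | 0 | 1 | 1
0 | 1 | 1 | 0 | 1
0 | 1 | 1 | 1 | 0
1 | 0 | 0 | 0 | 0
1 | 0 | 0 | 1 | 1
1 | 0 | 1 | 0 | 1
1 | 0 | 1 | 1 | 0
1 | 1 | 0 | 0 | 1
1 | 1 | 0 | 1 | 0
1 | 1 | 1 | 0 | 0
1 | 1 | 1 | 1 | 1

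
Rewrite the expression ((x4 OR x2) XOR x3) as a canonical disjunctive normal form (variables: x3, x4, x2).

(NOT x3 AND NOT x4 AND x2) OR (NOT x3 AND x4 AND NOT x2) OR (NOT x3 AND x4 AND x2) OR (x3 AND NOT x4 AND NOT x2)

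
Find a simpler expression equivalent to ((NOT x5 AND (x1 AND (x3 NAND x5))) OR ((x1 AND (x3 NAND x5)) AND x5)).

By distribution ((E AND v) OR (E AND NOT v) = E):
= (x1 AND (x3 NAND x5))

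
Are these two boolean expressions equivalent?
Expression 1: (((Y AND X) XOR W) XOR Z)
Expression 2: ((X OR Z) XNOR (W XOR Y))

No. Counterexample: with X=0, W=0, Y=0, Z=0, Expression 1 = 0 but Expression 2 = 1.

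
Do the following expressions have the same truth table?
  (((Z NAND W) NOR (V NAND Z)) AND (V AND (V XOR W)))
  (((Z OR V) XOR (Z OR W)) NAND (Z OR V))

No. Counterexample: with V=0, W=0, Z=0, Expression 1 = 0 but Expression 2 = 1.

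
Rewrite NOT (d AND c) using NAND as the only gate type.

(((d NAND c) NAND (d NAND c)) NAND ((d NAND c) NAND (d NAND c)))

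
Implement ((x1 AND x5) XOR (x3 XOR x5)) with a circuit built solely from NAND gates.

((((x1 NAND x5) NAND (x1 NAND x5)) NAND (((x1 NAND x5) NAND (x1 NAND x5)) NAND ((x3 NAND (x3 NAND x5)) NAND (x5 NAND (x3 NAND x5))))) NAND (((x3 NAND (x3 NAND x5)) NAND (x5 NAND (x3 NAND x5))) NAND (((x1 NAND x5) NAND (x1 NAND x5)) NAND ((x3 NAND (x3 NAND x5)) NAND (x5 NAND (x3 NAND x5))))))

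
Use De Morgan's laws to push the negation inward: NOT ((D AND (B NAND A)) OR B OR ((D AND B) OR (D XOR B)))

NOT (D AND (B NAND A)) AND NOT B AND NOT ((D AND B) OR (D XOR B))
De Morgan's: NOT(OR of terms) = AND of negations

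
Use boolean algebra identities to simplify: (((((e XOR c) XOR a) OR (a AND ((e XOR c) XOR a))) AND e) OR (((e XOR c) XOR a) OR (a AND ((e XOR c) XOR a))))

By absorption (E OR (E AND v) = E) then absorption (E OR (E AND v) = E):
= ((e XOR c) XOR a)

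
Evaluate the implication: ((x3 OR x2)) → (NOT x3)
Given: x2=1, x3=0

Antecedent ((x3 OR x2)) = 1; consequent (NOT x3) = 1.
1 → 1 = 1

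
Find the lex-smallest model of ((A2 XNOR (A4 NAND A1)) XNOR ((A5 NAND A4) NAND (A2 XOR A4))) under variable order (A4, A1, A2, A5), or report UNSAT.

A4=1, A1=0, A2=0, A5=0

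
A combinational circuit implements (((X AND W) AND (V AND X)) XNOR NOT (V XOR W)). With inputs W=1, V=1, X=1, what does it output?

Substituting: (((1 AND 1) AND (1 AND 1)) XNOR NOT (1 XOR 1))
= 1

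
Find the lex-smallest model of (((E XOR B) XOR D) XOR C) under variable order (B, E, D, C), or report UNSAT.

B=0, E=0, D=0, C=1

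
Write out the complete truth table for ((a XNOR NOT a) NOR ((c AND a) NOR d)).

a | c | d | Output
------------------
0 | 0 | 0 | 0
0 | 0 | 1 | 1
0 | 1 | 0 | 0
0 | 1 | 1 | 1
1 | 0 | 0 | 0
1 | 0 | 1 | 1
1 | 1 | 0 | 1
1 | 1 | 1 | 1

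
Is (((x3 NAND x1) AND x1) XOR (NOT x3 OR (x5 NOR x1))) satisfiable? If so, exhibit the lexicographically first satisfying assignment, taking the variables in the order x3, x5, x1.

x3=0, x5=0, x1=0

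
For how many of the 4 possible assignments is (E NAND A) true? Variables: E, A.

Satisfying assignments: (0,0), (0,1), (1,0)
Count: 3 out of 4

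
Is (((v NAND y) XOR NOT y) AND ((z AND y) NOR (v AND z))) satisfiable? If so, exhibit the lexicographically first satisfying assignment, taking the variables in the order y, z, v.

y=1, z=0, v=0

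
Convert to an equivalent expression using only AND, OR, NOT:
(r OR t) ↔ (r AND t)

((r OR t) AND (r AND t)) OR (NOT (r OR t) AND NOT (r AND t))
(Biconditional = both true or both false)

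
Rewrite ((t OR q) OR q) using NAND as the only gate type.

((((t NAND t) NAND (q NAND q)) NAND ((t NAND t) NAND (q NAND q))) NAND (q NAND q))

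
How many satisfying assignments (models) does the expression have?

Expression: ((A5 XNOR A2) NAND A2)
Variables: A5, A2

Satisfying assignments: (0,0), (0,1), (1,0)
Count: 3 out of 4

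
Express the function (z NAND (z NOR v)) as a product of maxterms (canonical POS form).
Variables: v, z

ΠM() = TRUE (no maxterms)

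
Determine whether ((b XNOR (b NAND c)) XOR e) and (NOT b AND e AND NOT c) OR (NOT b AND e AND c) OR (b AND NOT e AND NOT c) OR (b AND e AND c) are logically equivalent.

Yes, they are equivalent — the two output columns agree on all 8 assignments:
b | e | c | Expression 1 | Expression 2
---------------------------------------
0 | 0 | 0 | 0 | 0
0 | 0 | 1 | 0 | 0
0 | 1 | 0 | 1 | 1
0 | 1 | 1 | 1 | 1
1 | 0 | 0 | 1 | 1
1 | 0 | 1 | 0 | 0
1 | 1 | 0 | 0 | 0
1 | 1 | 1 | 1 | 1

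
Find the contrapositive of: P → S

Contrapositive: NOT S → NOT P
Note: A statement and its contrapositive are logically equivalent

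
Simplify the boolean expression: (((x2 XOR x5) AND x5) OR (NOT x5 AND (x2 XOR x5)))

By distribution ((E AND v) OR (E AND NOT v) = E):
= (x2 XOR x5)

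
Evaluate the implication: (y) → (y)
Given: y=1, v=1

Antecedent (y) = 1; consequent (y) = 1.
1 → 1 = 1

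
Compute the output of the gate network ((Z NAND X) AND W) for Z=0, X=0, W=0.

Substituting: ((0 NAND 0) AND 0)
= 0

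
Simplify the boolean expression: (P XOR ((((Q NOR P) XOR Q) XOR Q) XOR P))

By XOR self-cancellation ((E XOR v) XOR v = E) then XOR self-cancellation ((E XOR v) XOR v = E):
= (Q NOR P)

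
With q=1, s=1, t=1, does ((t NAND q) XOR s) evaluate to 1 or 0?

Substituting: ((1 NAND 1) XOR 1)
= 1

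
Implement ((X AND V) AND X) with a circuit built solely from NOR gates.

((((X NOR X) NOR (V NOR V)) NOR ((X NOR X) NOR (V NOR V))) NOR (X NOR X))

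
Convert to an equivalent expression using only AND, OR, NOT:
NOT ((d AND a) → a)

(d AND a) AND NOT a
(Negated implication: NOT(A → B) = A AND NOT B)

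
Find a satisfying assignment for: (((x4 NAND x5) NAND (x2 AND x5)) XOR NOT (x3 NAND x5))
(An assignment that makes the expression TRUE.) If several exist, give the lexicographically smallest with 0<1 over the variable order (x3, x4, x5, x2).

x3=0, x4=0, x5=0, x2=0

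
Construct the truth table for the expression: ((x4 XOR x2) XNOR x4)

x2 | x4 | Output
----------------
0 | 0 | 1
0 | 1 | 1
1 | 0 | 0
1 | 1 | 0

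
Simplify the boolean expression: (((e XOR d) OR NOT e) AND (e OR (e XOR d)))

By distribution ((E OR v) AND (E OR NOT v) = E):
= (e XOR d)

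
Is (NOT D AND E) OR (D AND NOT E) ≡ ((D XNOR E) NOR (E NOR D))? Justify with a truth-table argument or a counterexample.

Yes, they are equivalent — the two output columns agree on all 4 assignments:
D | E | Expression 1 | Expression 2
-----------------------------------
0 | 0 | 0 | 0
0 | 1 | 1 | 1
1 | 0 | 1 | 1
1 | 1 | 0 | 0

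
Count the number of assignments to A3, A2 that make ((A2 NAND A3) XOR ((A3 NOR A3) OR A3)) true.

Satisfying assignments: (1,1)
Count: 1 out of 4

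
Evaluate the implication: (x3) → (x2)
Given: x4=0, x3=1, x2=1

Antecedent (x3) = 1; consequent (x2) = 1.
1 → 1 = 1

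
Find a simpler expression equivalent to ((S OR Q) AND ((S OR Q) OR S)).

By absorption (E AND (E OR v) = E):
= (S OR Q)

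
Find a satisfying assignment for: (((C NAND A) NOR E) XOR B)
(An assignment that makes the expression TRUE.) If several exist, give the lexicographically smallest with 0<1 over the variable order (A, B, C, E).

A=0, B=1, C=0, E=0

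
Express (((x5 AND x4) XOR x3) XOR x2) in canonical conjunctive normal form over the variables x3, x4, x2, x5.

(x3 OR x4 OR x2 OR x5) AND (x3 OR x4 OR x2 OR NOT x5) AND (x3 OR NOT x4 OR x2 OR x5) AND (x3 OR NOT x4 OR NOT x2 OR NOT x5) AND (NOT x3 OR x4 OR NOT x2 OR x5) AND (NOT x3 OR x4 OR NOT x2 OR NOT x5) AND (NOT x3 OR NOT x4 OR x2 OR NOT x5) AND (NOT x3 OR NOT x4 OR NOT x2 OR x5)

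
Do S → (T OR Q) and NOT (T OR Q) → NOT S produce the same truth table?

Yes, Contrapositive is always equivalent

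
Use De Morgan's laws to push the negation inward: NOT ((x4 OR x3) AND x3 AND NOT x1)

NOT (x4 OR x3) OR NOT x3 OR x1
De Morgan's: NOT(AND of terms) = OR of negations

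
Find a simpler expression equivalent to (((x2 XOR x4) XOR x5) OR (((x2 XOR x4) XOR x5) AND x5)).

By absorption (E OR (E AND v) = E):
= ((x2 XOR x4) XOR x5)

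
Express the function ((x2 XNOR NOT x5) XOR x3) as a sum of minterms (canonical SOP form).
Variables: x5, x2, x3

Σm(1, 2, 4, 7) = (NOT x5 AND NOT x2 AND x3) OR (NOT x5 AND x2 AND NOT x3) OR (x5 AND NOT x2 AND NOT x3) OR (x5 AND x2 AND x3)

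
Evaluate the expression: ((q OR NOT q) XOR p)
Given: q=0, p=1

Substituting: ((0 OR NOT 0) XOR 1)
= 0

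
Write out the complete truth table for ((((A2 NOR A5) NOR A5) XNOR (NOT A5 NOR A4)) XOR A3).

A5 | A2 | A3 | A4 | Output
--------------------------
0 | 0 | 0 | 0 | 1
0 | 0 | 0 | 1 | 1
0 | 0 | 1 | 0 | 0
0 | 0 | 1 | 1 | 0
0 | 1 | 0 | 0 | 0
0 | 1 | 0 | 1 | 0
0 | 1 | 1 | 0 | 1
0 | 1 | 1 | 1 | 1
1 | 0 | 0 | 0 | 0
1 | 0 | 0 | 1 | 1
1 | 0 | 1 | 0 | 1
1 | 0 | 1 | 1 | 0
1 | 1 | 0 | 0 | 0
1 | 1 | 0 | 1 | 1
1 | 1 | 1 | 0 | 1
1 | 1 | 1 | 1 | 0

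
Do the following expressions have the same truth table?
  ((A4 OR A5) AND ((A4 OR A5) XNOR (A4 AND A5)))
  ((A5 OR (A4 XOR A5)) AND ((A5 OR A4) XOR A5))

No. Counterexample: with A5=0, A4=1, Expression 1 = 0 but Expression 2 = 1.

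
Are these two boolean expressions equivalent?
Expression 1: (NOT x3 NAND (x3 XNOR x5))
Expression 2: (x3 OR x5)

Yes, they are equivalent — the two output columns agree on all 4 assignments:
x3 | x5 | Expression 1 | Expression 2
-------------------------------------
0 | 0 | 0 | 0
0 | 1 | 1 | 1
1 | 0 | 1 | 1
1 | 1 | 1 | 1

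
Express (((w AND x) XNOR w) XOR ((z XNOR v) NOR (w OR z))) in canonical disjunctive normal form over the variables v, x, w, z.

(NOT v AND NOT x AND NOT w AND NOT z) OR (NOT v AND NOT x AND NOT w AND z) OR (NOT v AND x AND NOT w AND NOT z) OR (NOT v AND x AND NOT w AND z) OR (NOT v AND x AND w AND NOT z) OR (NOT v AND x AND w AND z) OR (v AND NOT x AND NOT w AND z) OR (v AND x AND NOT w AND z) OR (v AND x AND w AND NOT z) OR (v AND x AND w AND z)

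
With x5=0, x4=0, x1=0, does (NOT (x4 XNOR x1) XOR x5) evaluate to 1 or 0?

Substituting: (NOT (0 XNOR 0) XOR 0)
= 0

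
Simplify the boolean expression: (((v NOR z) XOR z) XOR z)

By XOR self-cancellation ((E XOR v) XOR v = E):
= (v NOR z)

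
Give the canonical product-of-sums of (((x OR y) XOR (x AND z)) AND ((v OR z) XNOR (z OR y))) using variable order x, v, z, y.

ΠM(0, 1, 2, 4, 6, 9, 10, 11, 12, 14, 15) = (x OR v OR z OR y) AND (x OR v OR z OR NOT y) AND (x OR v OR NOT z OR y) AND (x OR NOT v OR z OR y) AND (x OR NOT v OR NOT z OR y) AND (NOT x OR v OR z OR NOT y) AND (NOT x OR v OR NOT z OR y) AND (NOT x OR v OR NOT z OR NOT y) AND (NOT x OR NOT v OR z OR y) AND (NOT x OR NOT v OR NOT z OR y) AND (NOT x OR NOT v OR NOT z OR NOT y)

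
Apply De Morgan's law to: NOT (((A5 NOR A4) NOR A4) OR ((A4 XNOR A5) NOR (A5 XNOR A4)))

NOT ((A5 NOR A4) NOR A4) AND NOT ((A4 XNOR A5) NOR (A5 XNOR A4))
De Morgan's: NOT(OR of terms) = AND of negations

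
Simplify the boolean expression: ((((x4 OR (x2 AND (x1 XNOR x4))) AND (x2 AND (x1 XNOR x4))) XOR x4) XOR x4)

By XOR self-cancellation ((E XOR v) XOR v = E) then absorption (E AND (E OR v) = E):
= (x2 AND (x1 XNOR x4))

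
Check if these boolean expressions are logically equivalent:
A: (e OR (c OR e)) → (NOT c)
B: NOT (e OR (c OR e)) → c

No, Inverse is not equivalent to original (counterexample: e=0, c=0)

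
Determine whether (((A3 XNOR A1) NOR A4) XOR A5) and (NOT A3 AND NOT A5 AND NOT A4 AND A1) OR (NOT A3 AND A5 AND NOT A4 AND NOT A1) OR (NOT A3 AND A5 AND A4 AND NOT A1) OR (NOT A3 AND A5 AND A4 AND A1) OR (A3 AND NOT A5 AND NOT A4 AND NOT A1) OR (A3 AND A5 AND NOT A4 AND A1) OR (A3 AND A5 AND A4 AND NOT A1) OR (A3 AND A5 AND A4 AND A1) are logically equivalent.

Yes, they are equivalent — the two output columns agree on all 16 assignments:
A3 | A5 | A4 | A1 | Expression 1 | Expression 2
-----------------------------------------------
0 | 0 | 0 | 0 | 0 | 0
0 | 0 | 0 | 1 | 1 | 1
0 | 0 | 1 | 0 | 0 | 0
0 | 0 | 1 | 1 | 0 | 0
0 | 1 | 0 | 0 | 1 | 1
0 | 1 | 0 | 1 | 0 | 0
0 | 1 | 1 | 0 | 1 | 1
0 | 1 | 1 | 1 | 1 | 1
1 | 0 | 0 | 0 | 1 | 1
1 | 0 | 0 | 1 | 0 | 0
1 | 0 | 1 | 0 | 0 | 0
1 | 0 | 1 | 1 | 0 | 0
1 | 1 | 0 | 0 | 0 | 0
1 | 1 | 0 | 1 | 1 | 1
1 | 1 | 1 | 0 | 1 | 1
1 | 1 | 1 | 1 | 1 | 1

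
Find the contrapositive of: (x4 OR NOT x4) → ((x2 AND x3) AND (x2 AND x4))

Contrapositive: NOT ((x2 AND x3) AND (x2 AND x4)) → NOT (x4 OR NOT x4)
Note: A statement and its contrapositive are logically equivalent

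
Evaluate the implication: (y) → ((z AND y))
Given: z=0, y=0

Antecedent (y) = 0; consequent ((z AND y)) = 0.
0 → 0 = 1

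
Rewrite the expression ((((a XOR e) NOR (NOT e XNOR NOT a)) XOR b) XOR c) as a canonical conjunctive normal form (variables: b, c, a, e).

(b OR c OR a OR e) AND (b OR c OR a OR NOT e) AND (b OR c OR NOT a OR e) AND (b OR c OR NOT a OR NOT e) AND (NOT b OR NOT c OR a OR e) AND (NOT b OR NOT c OR a OR NOT e) AND (NOT b OR NOT c OR NOT a OR e) AND (NOT b OR NOT c OR NOT a OR NOT e)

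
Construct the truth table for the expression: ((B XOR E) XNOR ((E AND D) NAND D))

D | B | E | Output
------------------
0 | 0 | 0 | 0
0 | 0 | 1 | 1
0 | 1 | 0 | 1
0 | 1 | 1 | 0
1 | 0 | 0 | 0
1 | 0 | 1 | 0
1 | 1 | 0 | 1
1 | 1 | 1 | 1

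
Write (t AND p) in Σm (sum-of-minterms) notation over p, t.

Σm(3) = (p AND t)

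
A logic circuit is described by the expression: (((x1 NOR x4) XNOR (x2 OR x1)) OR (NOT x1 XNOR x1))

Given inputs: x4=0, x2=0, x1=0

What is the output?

Substituting: (((0 NOR 0) XNOR (0 OR 0)) OR (NOT 0 XNOR 0))
= 0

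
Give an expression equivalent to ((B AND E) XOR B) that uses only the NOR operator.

((((((B NOR B) NOR (E NOR E)) NOR B) NOR (((B NOR B) NOR (E NOR E)) NOR B)) NOR ((((B NOR B) NOR (E NOR E)) NOR B) NOR (((B NOR B) NOR (E NOR E)) NOR B))) NOR ((((((B NOR B) NOR (E NOR E)) NOR ((B NOR B) NOR (E NOR E))) NOR (B NOR B)) NOR ((((B NOR B) NOR (E NOR E)) NOR ((B NOR B) NOR (E NOR E))) NOR (B NOR B))) NOR (((((B NOR B) NOR (E NOR E)) NOR ((B NOR B) NOR (E NOR E))) NOR (B NOR B)) NOR ((((B NOR B) NOR (E NOR E)) NOR ((B NOR B) NOR (E NOR E))) NOR (B NOR B)))))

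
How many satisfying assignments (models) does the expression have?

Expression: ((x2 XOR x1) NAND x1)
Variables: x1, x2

Satisfying assignments: (0,0), (0,1), (1,1)
Count: 3 out of 4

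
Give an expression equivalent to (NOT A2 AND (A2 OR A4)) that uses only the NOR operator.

(((A2 NOR A2) NOR (A2 NOR A2)) NOR (((A2 NOR A4) NOR (A2 NOR A4)) NOR ((A2 NOR A4) NOR (A2 NOR A4))))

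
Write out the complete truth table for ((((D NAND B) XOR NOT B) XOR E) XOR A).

D | E | B | A | Output
----------------------
0 | 0 | 0 | 0 | 0
0 | 0 | 0 | 1 | 1
0 | 0 | 1 | 0 | 1
0 | 0 | 1 | 1 | 0
0 | 1 | 0 | 0 | 1
0 | 1 | 0 | 1 | 0
0 | 1 | 1 | 0 | 0
0 | 1 | 1 | 1 | 1
1 | 0 | 0 | 0 | 0
1 | 0 | 0 | 1 | 1
1 | 0 | 1 | 0 | 0
1 | 0 | 1 | 1 | 1
1 | 1 | 0 | 0 | 1
1 | 1 | 0 | 1 | 0
1 | 1 | 1 | 0 | 1
1 | 1 | 1 | 1 | 0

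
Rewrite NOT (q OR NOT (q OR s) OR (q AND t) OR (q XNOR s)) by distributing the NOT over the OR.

NOT q AND (q OR s) AND NOT (q AND t) AND NOT (q XNOR s)
De Morgan's: NOT(OR of terms) = AND of negations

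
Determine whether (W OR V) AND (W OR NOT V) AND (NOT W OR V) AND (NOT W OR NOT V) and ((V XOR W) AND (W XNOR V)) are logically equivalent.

Yes, they are equivalent — the two output columns agree on all 4 assignments:
W | V | Expression 1 | Expression 2
-----------------------------------
0 | 0 | 0 | 0
0 | 1 | 0 | 0
1 | 0 | 0 | 0
1 | 1 | 0 | 0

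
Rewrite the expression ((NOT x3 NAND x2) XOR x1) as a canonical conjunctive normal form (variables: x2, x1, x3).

(x2 OR NOT x1 OR x3) AND (x2 OR NOT x1 OR NOT x3) AND (NOT x2 OR x1 OR x3) AND (NOT x2 OR NOT x1 OR NOT x3)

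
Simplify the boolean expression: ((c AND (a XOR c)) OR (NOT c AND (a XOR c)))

By distribution ((E AND v) OR (E AND NOT v) = E):
= (a XOR c)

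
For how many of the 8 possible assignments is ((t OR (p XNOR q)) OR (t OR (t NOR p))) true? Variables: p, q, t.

Satisfying assignments: (0,0,0), (0,0,1), (0,1,0), (0,1,1), (1,0,1), (1,1,0), (1,1,1)
Count: 7 out of 8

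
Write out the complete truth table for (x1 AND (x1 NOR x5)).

x5 | x1 | Output
----------------
0 | 0 | 0
0 | 1 | 0
1 | 0 | 0
1 | 1 | 0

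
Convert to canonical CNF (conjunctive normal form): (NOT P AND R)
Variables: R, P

(R OR P) AND (R OR NOT P) AND (NOT R OR NOT P)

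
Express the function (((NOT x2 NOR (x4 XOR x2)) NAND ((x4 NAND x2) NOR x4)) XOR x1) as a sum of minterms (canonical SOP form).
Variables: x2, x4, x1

Σm(0, 2, 4, 6) = (NOT x2 AND NOT x4 AND NOT x1) OR (NOT x2 AND x4 AND NOT x1) OR (x2 AND NOT x4 AND NOT x1) OR (x2 AND x4 AND NOT x1)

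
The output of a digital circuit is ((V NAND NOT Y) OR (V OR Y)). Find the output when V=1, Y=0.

Substituting: ((1 NAND NOT 0) OR (1 OR 0))
= 1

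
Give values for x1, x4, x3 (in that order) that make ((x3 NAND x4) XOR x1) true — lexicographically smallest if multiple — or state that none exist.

x1=0, x4=0, x3=0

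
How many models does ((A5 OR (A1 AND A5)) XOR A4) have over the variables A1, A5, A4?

Satisfying assignments: (0,0,1), (0,1,0), (1,0,1), (1,1,0)
Count: 4 out of 8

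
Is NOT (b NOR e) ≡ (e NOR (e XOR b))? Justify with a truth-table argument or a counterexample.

No. Counterexample: with b=0, e=0, Expression 1 = 0 but Expression 2 = 1.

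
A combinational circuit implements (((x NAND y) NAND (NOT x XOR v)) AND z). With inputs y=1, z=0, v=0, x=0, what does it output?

Substituting: (((0 NAND 1) NAND (NOT 0 XOR 0)) AND 0)
= 0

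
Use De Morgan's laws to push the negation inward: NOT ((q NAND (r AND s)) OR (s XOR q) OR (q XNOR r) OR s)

NOT (q NAND (r AND s)) AND NOT (s XOR q) AND NOT (q XNOR r) AND NOT s
De Morgan's: NOT(OR of terms) = AND of negations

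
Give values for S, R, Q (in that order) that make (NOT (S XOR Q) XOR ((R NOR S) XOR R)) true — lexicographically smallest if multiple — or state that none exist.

S=0, R=0, Q=1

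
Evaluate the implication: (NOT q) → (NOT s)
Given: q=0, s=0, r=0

Antecedent (NOT q) = 1; consequent (NOT s) = 1.
1 → 1 = 1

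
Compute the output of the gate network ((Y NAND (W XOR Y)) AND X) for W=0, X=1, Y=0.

Substituting: ((0 NAND (0 XOR 0)) AND 1)
= 1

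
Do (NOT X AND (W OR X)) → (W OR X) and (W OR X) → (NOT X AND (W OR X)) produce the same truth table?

No, Converse is not equivalent to original (counterexample: X=1, W=0)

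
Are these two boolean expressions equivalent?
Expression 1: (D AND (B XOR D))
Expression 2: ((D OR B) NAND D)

No. Counterexample: with D=0, B=0, Expression 1 = 0 but Expression 2 = 1.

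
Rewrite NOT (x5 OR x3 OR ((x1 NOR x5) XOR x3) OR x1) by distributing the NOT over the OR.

NOT x5 AND NOT x3 AND NOT ((x1 NOR x5) XOR x3) AND NOT x1
De Morgan's: NOT(OR of terms) = AND of negations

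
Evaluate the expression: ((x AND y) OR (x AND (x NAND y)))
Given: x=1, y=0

Substituting: ((1 AND 0) OR (1 AND (1 NAND 0)))
= 1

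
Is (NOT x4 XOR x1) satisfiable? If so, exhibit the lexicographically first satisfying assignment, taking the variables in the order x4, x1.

x4=0, x1=0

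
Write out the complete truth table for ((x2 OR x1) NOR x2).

x2 | x1 | Output
----------------
0 | 0 | 1
0 | 1 | 0
1 | 0 | 0
1 | 1 | 0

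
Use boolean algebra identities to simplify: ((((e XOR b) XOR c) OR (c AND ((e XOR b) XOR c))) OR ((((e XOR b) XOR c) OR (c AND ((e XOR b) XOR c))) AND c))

By absorption (E OR (E AND v) = E) then absorption (E OR (E AND v) = E):
= ((e XOR b) XOR c)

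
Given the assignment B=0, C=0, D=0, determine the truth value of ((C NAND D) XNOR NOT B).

Substituting: ((0 NAND 0) XNOR NOT 0)
= 1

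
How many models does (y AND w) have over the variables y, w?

Satisfying assignments: (1,1)
Count: 1 out of 4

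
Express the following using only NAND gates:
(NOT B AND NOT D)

(((B NAND B) NAND (D NAND D)) NAND ((B NAND B) NAND (D NAND D)))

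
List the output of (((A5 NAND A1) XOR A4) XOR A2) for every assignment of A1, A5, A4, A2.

A1 | A5 | A4 | A2 | Output
--------------------------
0 | 0 | 0 | 0 | 1
0 | 0 | 0 | 1 | 0
0 | 0 | 1 | 0 | 0
0 | 0 | 1 | 1 | 1
0 | 1 | 0 | 0 | 1
0 | 1 | 0 | 1 | 0
0 | 1 | 1 | 0 | 0
0 | 1 | 1 | 1 | 1
1 | 0 | 0 | 0 | 1
1 | 0 | 0 | 1 | 0
1 | 0 | 1 | 0 | 0
1 | 0 | 1 | 1 | 1
1 | 1 | 0 | 0 | 0
1 | 1 | 0 | 1 | 1
1 | 1 | 1 | 0 | 1
1 | 1 | 1 | 1 | 0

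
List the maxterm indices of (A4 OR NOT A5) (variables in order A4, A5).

ΠM(1) = (A4 OR NOT A5)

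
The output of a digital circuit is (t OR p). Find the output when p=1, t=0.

Substituting: (0 OR 1)
= 1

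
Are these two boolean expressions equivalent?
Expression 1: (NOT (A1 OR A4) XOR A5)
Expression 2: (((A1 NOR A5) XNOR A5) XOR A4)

No. Counterexample: with A4=0, A5=0, A1=0, Expression 1 = 1 but Expression 2 = 0.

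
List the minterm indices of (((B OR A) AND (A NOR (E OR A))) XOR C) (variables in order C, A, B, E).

Σm(2, 8, 9, 11, 12, 13, 14, 15) = (NOT C AND NOT A AND B AND NOT E) OR (C AND NOT A AND NOT B AND NOT E) OR (C AND NOT A AND NOT B AND E) OR (C AND NOT A AND B AND E) OR (C AND A AND NOT B AND NOT E) OR (C AND A AND NOT B AND E) OR (C AND A AND B AND NOT E) OR (C AND A AND B AND E)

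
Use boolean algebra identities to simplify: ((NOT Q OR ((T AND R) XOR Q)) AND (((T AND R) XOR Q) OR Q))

By distribution ((E OR v) AND (E OR NOT v) = E):
= ((T AND R) XOR Q)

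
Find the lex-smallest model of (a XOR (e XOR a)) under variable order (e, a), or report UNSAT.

e=1, a=0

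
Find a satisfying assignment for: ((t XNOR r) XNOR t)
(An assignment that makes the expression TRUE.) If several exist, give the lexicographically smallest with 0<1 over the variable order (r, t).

r=1, t=0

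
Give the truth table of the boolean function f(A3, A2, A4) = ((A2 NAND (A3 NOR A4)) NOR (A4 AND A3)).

A3 | A2 | A4 | Output
---------------------
0 | 0 | 0 | 0
0 | 0 | 1 | 0
0 | 1 | 0 | 1
0 | 1 | 1 | 0
1 | 0 | 0 | 0
1 | 0 | 1 | 0
1 | 1 | 0 | 0
1 | 1 | 1 | 0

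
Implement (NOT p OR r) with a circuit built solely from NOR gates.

(((p NOR p) NOR r) NOR ((p NOR p) NOR r))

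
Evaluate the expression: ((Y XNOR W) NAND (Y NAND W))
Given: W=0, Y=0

Substituting: ((0 XNOR 0) NAND (0 NAND 0))
= 0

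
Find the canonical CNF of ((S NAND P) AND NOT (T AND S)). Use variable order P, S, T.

(P OR NOT S OR NOT T) AND (NOT P OR NOT S OR T) AND (NOT P OR NOT S OR NOT T)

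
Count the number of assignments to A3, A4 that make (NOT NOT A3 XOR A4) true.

Satisfying assignments: (0,1), (1,0)
Count: 2 out of 4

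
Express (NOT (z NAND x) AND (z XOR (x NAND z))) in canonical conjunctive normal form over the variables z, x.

(z OR x) AND (z OR NOT x) AND (NOT z OR x)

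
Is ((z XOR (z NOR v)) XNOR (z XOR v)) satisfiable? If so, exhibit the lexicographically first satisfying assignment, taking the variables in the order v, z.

v=0, z=1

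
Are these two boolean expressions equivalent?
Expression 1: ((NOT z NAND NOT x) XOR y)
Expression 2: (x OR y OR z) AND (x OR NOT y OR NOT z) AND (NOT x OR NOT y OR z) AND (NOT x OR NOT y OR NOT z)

Yes, they are equivalent — the two output columns agree on all 8 assignments:
x | y | z | Expression 1 | Expression 2
---------------------------------------
0 | 0 | 0 | 0 | 0
0 | 0 | 1 | 1 | 1
0 | 1 | 0 | 1 | 1
0 | 1 | 1 | 0 | 0
1 | 0 | 0 | 1 | 1
1 | 0 | 1 | 1 | 1
1 | 1 | 0 | 0 | 0
1 | 1 | 1 | 0 | 0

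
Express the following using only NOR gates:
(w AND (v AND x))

((w NOR w) NOR (((v NOR v) NOR (x NOR x)) NOR ((v NOR v) NOR (x NOR x))))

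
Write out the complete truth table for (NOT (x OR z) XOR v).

z | x | v | Output
------------------
0 | 0 | 0 | 1
0 | 0 | 1 | 0
0 | 1 | 0 | 0
0 | 1 | 1 | 1
1 | 0 | 0 | 0
1 | 0 | 1 | 1
1 | 1 | 0 | 0
1 | 1 | 1 | 1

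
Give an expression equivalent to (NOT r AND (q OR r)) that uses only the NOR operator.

(((r NOR r) NOR (r NOR r)) NOR (((q NOR r) NOR (q NOR r)) NOR ((q NOR r) NOR (q NOR r))))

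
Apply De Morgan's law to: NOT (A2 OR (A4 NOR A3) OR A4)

NOT A2 AND NOT (A4 NOR A3) AND NOT A4
De Morgan's: NOT(OR of terms) = AND of negations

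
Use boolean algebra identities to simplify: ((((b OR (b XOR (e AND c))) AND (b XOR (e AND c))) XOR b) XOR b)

By XOR self-cancellation ((E XOR v) XOR v = E) then absorption (E AND (E OR v) = E):
= (b XOR (e AND c))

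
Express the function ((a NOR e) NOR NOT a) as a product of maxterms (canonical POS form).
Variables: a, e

ΠM(0, 1) = (a OR e) AND (a OR NOT e)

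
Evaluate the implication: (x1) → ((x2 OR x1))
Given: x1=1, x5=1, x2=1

Antecedent (x1) = 1; consequent ((x2 OR x1)) = 1.
1 → 1 = 1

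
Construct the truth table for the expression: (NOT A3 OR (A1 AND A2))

A1 | A2 | A3 | Output
---------------------
0 | 0 | 0 | 1
0 | 0 | 1 | 0
0 | 1 | 0 | 1
0 | 1 | 1 | 0
1 | 0 | 0 | 1
1 | 0 | 1 | 0
1 | 1 | 0 | 1
1 | 1 | 1 | 1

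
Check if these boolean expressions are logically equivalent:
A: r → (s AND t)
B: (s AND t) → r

No, Converse is not equivalent to original (counterexample: t=0, r=1, s=0)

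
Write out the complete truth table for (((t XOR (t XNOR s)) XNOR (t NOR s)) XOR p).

p | s | t | Output
------------------
0 | 0 | 0 | 1
0 | 0 | 1 | 0
0 | 1 | 0 | 1
0 | 1 | 1 | 1
1 | 0 | 0 | 0
1 | 0 | 1 | 1
1 | 1 | 0 | 0
1 | 1 | 1 | 0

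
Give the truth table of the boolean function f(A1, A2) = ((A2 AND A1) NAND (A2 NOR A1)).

A1 | A2 | Output
----------------
0 | 0 | 1
0 | 1 | 1
1 | 0 | 1
1 | 1 | 1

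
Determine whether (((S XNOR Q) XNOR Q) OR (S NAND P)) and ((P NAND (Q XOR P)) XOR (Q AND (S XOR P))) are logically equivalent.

No. Counterexample: with P=0, S=1, Q=1, Expression 1 = 1 but Expression 2 = 0.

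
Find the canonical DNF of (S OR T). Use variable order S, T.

(NOT S AND T) OR (S AND NOT T) OR (S AND T)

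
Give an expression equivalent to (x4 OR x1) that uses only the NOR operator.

((x4 NOR x1) NOR (x4 NOR x1))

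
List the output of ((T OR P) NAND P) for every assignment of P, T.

P | T | Output
--------------
0 | 0 | 1
0 | 1 | 1
1 | 0 | 0
1 | 1 | 0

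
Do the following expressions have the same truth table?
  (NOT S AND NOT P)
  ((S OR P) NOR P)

Yes, they are equivalent — the two output columns agree on all 4 assignments:
S | P | Expression 1 | Expression 2
-----------------------------------
0 | 0 | 1 | 1
0 | 1 | 0 | 0
1 | 0 | 0 | 0
1 | 1 | 0 | 0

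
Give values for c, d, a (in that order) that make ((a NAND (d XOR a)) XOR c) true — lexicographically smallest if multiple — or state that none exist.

c=0, d=0, a=0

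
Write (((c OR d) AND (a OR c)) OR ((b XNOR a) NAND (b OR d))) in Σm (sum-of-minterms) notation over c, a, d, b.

Σm(0, 1, 3, 4, 6, 7, 8, 9, 10, 11, 12, 13, 14, 15) = (NOT c AND NOT a AND NOT d AND NOT b) OR (NOT c AND NOT a AND NOT d AND b) OR (NOT c AND NOT a AND d AND b) OR (NOT c AND a AND NOT d AND NOT b) OR (NOT c AND a AND d AND NOT b) OR (NOT c AND a AND d AND b) OR (c AND NOT a AND NOT d AND NOT b) OR (c AND NOT a AND NOT d AND b) OR (c AND NOT a AND d AND NOT b) OR (c AND NOT a AND d AND b) OR (c AND a AND NOT d AND NOT b) OR (c AND a AND NOT d AND b) OR (c AND a AND d AND NOT b) OR (c AND a AND d AND b)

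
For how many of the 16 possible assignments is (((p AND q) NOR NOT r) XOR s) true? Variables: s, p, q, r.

Satisfying assignments: (0,0,0,1), (0,0,1,1), (0,1,0,1), (1,0,0,0), (1,0,1,0), (1,1,0,0), (1,1,1,0), (1,1,1,1)
Count: 8 out of 16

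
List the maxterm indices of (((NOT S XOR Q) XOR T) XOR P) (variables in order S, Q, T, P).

ΠM(1, 2, 4, 7, 8, 11, 13, 14) = (S OR Q OR T OR NOT P) AND (S OR Q OR NOT T OR P) AND (S OR NOT Q OR T OR P) AND (S OR NOT Q OR NOT T OR NOT P) AND (NOT S OR Q OR T OR P) AND (NOT S OR Q OR NOT T OR NOT P) AND (NOT S OR NOT Q OR T OR NOT P) AND (NOT S OR NOT Q OR NOT T OR P)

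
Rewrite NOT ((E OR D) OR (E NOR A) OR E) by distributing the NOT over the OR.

NOT (E OR D) AND NOT (E NOR A) AND NOT E
De Morgan's: NOT(OR of terms) = AND of negations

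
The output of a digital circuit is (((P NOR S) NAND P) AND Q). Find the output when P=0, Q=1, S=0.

Substituting: (((0 NOR 0) NAND 0) AND 1)
= 1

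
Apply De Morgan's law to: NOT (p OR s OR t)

NOT p AND NOT s AND NOT t
De Morgan's: NOT(OR of terms) = AND of negations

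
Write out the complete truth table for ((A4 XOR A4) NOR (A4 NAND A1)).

A1 | A4 | Output
----------------
0 | 0 | 0
0 | 1 | 0
1 | 0 | 0
1 | 1 | 1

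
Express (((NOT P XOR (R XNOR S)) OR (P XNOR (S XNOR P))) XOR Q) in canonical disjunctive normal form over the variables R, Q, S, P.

(NOT R AND NOT Q AND NOT S AND P) OR (NOT R AND NOT Q AND S AND NOT P) OR (NOT R AND NOT Q AND S AND P) OR (NOT R AND Q AND NOT S AND NOT P) OR (R AND NOT Q AND NOT S AND NOT P) OR (R AND NOT Q AND S AND NOT P) OR (R AND NOT Q AND S AND P) OR (R AND Q AND NOT S AND P)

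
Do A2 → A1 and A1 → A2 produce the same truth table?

No, Converse is not equivalent to original (counterexample: A1=0, A2=1)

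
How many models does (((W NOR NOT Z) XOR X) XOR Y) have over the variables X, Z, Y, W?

Satisfying assignments: (0,0,1,0), (0,0,1,1), (0,1,0,0), (0,1,1,1), (1,0,0,0), (1,0,0,1), (1,1,0,1), (1,1,1,0)
Count: 8 out of 16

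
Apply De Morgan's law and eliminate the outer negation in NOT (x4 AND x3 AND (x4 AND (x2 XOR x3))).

NOT x4 OR NOT x3 OR NOT (x4 AND (x2 XOR x3))
De Morgan's: NOT(AND of terms) = OR of negations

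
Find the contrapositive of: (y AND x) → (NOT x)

Contrapositive: x → NOT (y AND x)
Note: A statement and its contrapositive are logically equivalent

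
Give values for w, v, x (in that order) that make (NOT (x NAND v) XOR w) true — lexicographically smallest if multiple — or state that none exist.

w=0, v=1, x=1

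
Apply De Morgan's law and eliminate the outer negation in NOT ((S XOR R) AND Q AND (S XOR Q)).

NOT (S XOR R) OR NOT Q OR NOT (S XOR Q)
De Morgan's: NOT(AND of terms) = OR of negations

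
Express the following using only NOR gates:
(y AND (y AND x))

((y NOR y) NOR (((y NOR y) NOR (x NOR x)) NOR ((y NOR y) NOR (x NOR x))))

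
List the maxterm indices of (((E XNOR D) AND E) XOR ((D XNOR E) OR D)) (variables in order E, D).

ΠM(2, 3) = (NOT E OR D) AND (NOT E OR NOT D)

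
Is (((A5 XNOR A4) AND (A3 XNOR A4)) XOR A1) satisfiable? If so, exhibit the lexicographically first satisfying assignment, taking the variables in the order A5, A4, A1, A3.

A5=0, A4=0, A1=0, A3=0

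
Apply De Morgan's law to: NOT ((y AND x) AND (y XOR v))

NOT (y AND x) OR NOT (y XOR v)
De Morgan's: NOT(AND of terms) = OR of negations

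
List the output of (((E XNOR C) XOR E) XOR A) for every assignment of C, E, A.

C | E | A | Output
------------------
0 | 0 | 0 | 1
0 | 0 | 1 | 0
0 | 1 | 0 | 1
0 | 1 | 1 | 0
1 | 0 | 0 | 0
1 | 0 | 1 | 1
1 | 1 | 0 | 0
1 | 1 | 1 | 1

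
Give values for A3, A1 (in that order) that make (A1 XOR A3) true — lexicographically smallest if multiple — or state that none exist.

A3=0, A1=1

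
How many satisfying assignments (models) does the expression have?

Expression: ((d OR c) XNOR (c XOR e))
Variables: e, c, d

Satisfying assignments: (0,0,0), (0,1,0), (0,1,1), (1,0,1)
Count: 4 out of 8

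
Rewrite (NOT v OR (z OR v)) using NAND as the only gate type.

(((v NAND v) NAND (v NAND v)) NAND (((z NAND z) NAND (v NAND v)) NAND ((z NAND z) NAND (v NAND v))))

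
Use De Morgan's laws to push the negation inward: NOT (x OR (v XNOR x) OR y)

NOT x AND NOT (v XNOR x) AND NOT y
De Morgan's: NOT(OR of terms) = AND of negations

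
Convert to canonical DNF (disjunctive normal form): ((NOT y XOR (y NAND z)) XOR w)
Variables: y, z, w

(NOT y AND NOT z AND w) OR (NOT y AND z AND w) OR (y AND NOT z AND NOT w) OR (y AND z AND w)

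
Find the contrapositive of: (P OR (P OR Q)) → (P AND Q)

Contrapositive: NOT (P AND Q) → NOT (P OR (P OR Q))
Note: A statement and its contrapositive are logically equivalent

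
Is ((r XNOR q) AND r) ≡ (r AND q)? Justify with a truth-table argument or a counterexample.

Yes, they are equivalent — the two output columns agree on all 4 assignments:
r | q | Expression 1 | Expression 2
-----------------------------------
0 | 0 | 0 | 0
0 | 1 | 0 | 0
1 | 0 | 0 | 0
1 | 1 | 1 | 1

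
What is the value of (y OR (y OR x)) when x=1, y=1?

Substituting: (1 OR (1 OR 1))
= 1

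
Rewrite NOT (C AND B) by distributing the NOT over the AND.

NOT C OR NOT B
De Morgan's: NOT(AND of terms) = OR of negations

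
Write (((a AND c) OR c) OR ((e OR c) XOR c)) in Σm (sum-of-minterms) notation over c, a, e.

Σm(1, 3, 4, 5, 6, 7) = (NOT c AND NOT a AND e) OR (NOT c AND a AND e) OR (c AND NOT a AND NOT e) OR (c AND NOT a AND e) OR (c AND a AND NOT e) OR (c AND a AND e)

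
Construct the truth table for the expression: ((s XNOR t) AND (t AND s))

s | t | Output
--------------
0 | 0 | 0
0 | 1 | 0
1 | 0 | 0
1 | 1 | 1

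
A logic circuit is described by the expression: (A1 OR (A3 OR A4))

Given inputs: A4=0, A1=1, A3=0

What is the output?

Substituting: (1 OR (0 OR 0))
= 1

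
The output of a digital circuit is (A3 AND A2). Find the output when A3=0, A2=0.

Substituting: (0 AND 0)
= 0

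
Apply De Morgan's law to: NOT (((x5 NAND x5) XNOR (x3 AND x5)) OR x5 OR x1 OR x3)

NOT ((x5 NAND x5) XNOR (x3 AND x5)) AND NOT x5 AND NOT x1 AND NOT x3
De Morgan's: NOT(OR of terms) = AND of negations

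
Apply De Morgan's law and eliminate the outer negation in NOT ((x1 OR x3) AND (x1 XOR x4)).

NOT (x1 OR x3) OR NOT (x1 XOR x4)
De Morgan's: NOT(AND of terms) = OR of negations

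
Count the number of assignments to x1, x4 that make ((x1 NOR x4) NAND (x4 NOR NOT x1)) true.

Satisfying assignments: (0,0), (0,1), (1,0), (1,1)
Count: 4 out of 4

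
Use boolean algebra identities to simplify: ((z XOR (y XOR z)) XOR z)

By XOR self-cancellation ((E XOR v) XOR v = E):
= (y XOR z)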